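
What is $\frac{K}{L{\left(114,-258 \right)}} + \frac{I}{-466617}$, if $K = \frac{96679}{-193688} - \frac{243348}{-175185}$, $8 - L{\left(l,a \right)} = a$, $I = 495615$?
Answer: $- \frac{45042280692225253}{42540895860645840} \approx -1.0588$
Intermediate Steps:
$L{\left(l,a \right)} = 8 - a$
$K = \frac{915056873}{1028219160}$ ($K = 96679 \left(- \frac{1}{193688}\right) - - \frac{81116}{58395} = - \frac{8789}{17608} + \frac{81116}{58395} = \frac{915056873}{1028219160} \approx 0.88994$)
$\frac{K}{L{\left(114,-258 \right)}} + \frac{I}{-466617} = \frac{915056873}{1028219160 \left(8 - -258\right)} + \frac{495615}{-466617} = \frac{915056873}{1028219160 \left(8 + 258\right)} + 495615 \left(- \frac{1}{466617}\right) = \frac{915056873}{1028219160 \cdot 266} - \frac{165205}{155539} = \frac{915056873}{1028219160} \cdot \frac{1}{266} - \frac{165205}{155539} = \frac{915056873}{273506296560} - \frac{165205}{155539} = - \frac{45042280692225253}{42540895860645840}$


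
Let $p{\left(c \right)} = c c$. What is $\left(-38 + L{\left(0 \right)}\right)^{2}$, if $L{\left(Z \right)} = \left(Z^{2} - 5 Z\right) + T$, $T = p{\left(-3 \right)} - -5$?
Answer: $576$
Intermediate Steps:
$p{\left(c \right)} = c^{2}$
$T = 14$ ($T = \left(-3\right)^{2} - -5 = 9 + 5 = 14$)
$L{\left(Z \right)} = 14 + Z^{2} - 5 Z$ ($L{\left(Z \right)} = \left(Z^{2} - 5 Z\right) + 14 = 14 + Z^{2} - 5 Z$)
$\left(-38 + L{\left(0 \right)}\right)^{2} = \left(-38 + \left(14 + 0^{2} - 0\right)\right)^{2} = \left(-38 + \left(14 + 0 + 0\right)\right)^{2} = \left(-38 + 14\right)^{2} = \left(-24\right)^{2} = 576$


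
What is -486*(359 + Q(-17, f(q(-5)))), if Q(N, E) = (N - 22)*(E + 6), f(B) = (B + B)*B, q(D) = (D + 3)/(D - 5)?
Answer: -1480842/25 ≈ -59234.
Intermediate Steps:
q(D) = (3 + D)/(-5 + D)
f(B) = 2*B² (f(B) = (2*B)*B = 2*B²)
Q(N, E) = (-22 + N)*(6 + E)
-486*(359 + Q(-17, f(q(-5)))) = -486*(359 + (-132 - 44*((3 - 5)/(-5 - 5))² + 6*(-17) + (2*((3 - 5)/(-5 - 5))²)*(-17))) = -486*(359 + (-132 - 44*(-2/(-10))² - 102 + (2*(-2/(-10))²)*(-17))) = -486*(359 + (-132 - 44*(-⅒*(-2))² - 102 + (2*(-⅒*(-2))²)*(-17))) = -486*(359 + (-132 - 44*(⅕)² - 102 + (2*(⅕)²)*(-17))) = -486*(359 + (-132 - 44/25 - 102 + (2*(1/25))*(-17))) = -486*(359 + (-132 - 22*2/25 - 102 + (2/25)*(-17))) = -486*(359 + (-132 - 44/25 - 102 - 34/25)) = -486*(359 - 5928/25) = -486*3047/25 = -1480842/25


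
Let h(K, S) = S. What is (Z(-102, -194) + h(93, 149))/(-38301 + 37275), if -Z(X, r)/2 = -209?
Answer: -21/38 ≈ -0.55263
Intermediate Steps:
Z(X, r) = 418 (Z(X, r) = -2*(-209) = 418)
(Z(-102, -194) + h(93, 149))/(-38301 + 37275) = (418 + 149)/(-38301 + 37275) = 567/(-1026) = 567*(-1/1026) = -21/38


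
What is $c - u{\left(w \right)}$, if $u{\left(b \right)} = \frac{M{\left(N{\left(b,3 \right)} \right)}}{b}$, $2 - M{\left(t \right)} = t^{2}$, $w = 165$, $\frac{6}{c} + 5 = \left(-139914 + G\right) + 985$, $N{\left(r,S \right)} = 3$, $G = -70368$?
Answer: $\frac{732062}{17267415} \approx 0.042396$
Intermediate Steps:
$c = - \frac{3}{104651}$ ($c = \frac{6}{-5 + \left(\left(-139914 - 70368\right) + 985\right)} = \frac{6}{-5 + \left(-210282 + 985\right)} = \frac{6}{-5 - 209297} = \frac{6}{-209302} = 6 \left(- \frac{1}{209302}\right) = - \frac{3}{104651} \approx -2.8667 \cdot 10^{-5}$)
$M{\left(t \right)} = 2 - t^{2}$
$u{\left(b \right)} = - \frac{7}{b}$ ($u{\left(b \right)} = \frac{2 - 3^{2}}{b} = \frac{2 - 9}{b} = - \frac{7}{b}$)
$c - u{\left(w \right)} = - \frac{3}{104651} - - \frac{7}{165} = - \frac{3}{104651} + \frac{7}{165} = \frac{732062}{17267415}$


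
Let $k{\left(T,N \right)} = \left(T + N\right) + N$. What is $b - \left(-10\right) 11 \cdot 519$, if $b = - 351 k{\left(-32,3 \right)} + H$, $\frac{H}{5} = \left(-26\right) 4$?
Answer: $65696$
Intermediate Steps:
$k{\left(T,N \right)} = T + 2 N$ ($k{\left(T,N \right)} = \left(N + T\right) + N = T + 2 N$)
$H = -520$ ($H = 5 \left(\left(-26\right) 4\right) = 5 \left(-104\right) = -520$)
$b = 8606$ ($b = - 351 \left(-32 + 2 \cdot 3\right) - 520 = - 351 \left(-32 + 6\right) - 520 = \left(-351\right) \left(-26\right) - 520 = 9126 - 520 = 8606$)
$b - \left(-10\right) 11 \cdot 519 = 8606 - \left(-10\right) 11 \cdot 519 = 8606 - \left(-110\right) 519 = 8606 - -57090 = 8606 + 57090 = 65696$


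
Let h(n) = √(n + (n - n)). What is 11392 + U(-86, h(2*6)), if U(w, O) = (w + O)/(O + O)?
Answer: 22785/2 - 43*√3/6 ≈ 11380.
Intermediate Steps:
h(n) = √n (h(n) = √(n + 0) = √n)
U(w, O) = (O + w)/(2*O) (U(w, O) = (O + w)/((2*O)) = (O + w)*(1/(2*O)) = (O + w)/(2*O))
11392 + U(-86, h(2*6)) = 11392 + (√(2*6) - 86)/(2*(√(2*6))) = 11392 + (√12 - 86)/(2*(√12)) = 11392 + (2*√3 - 86)/(2*((2*√3))) = 11392 + (√3/6)*(-86 + 2*√3)/2 = 11392 + √3*(-86 + 2*√3)/12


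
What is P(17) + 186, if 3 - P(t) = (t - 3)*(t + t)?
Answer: -287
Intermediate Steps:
P(t) = 3 - 2*t*(-3 + t) (P(t) = 3 - (t - 3)*(t + t) = 3 - (-3 + t)*2*t = 3 - 2*t*(-3 + t))
P(17) + 186 = (3 - 2*17² + 6*17) + 186 = (3 - 2*289 + 102) + 186 = (3 - 578 + 102) + 186 = -473 + 186 = -287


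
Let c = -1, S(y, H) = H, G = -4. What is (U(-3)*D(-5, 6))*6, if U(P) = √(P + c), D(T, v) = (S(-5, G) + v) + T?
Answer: -36*I ≈ -36.0*I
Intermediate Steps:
D(T, v) = -4 + T + v (D(T, v) = (-4 + v) + T = -4 + T + v)
U(P) = √(-1 + P) (U(P) = √(P - 1) = √(-1 + P))
(U(-3)*D(-5, 6))*6 = (√(-1 - 3)*(-4 - 5 + 6))*6 = (√(-4)*(-3))*6 = ((2*I)*(-3))*6 = -6*I*6 = -36*I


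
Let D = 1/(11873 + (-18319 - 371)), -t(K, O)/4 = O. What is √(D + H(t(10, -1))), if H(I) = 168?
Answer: √7807203335/6817 ≈ 12.961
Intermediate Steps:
t(K, O) = -4*O
D = -1/6817 (D = 1/(11873 - 18690) = 1/(-6817) = -1/6817 ≈ -0.00014669)
√(D + H(t(10, -1))) = √(-1/6817 + 168) = √(1145255/6817) = √7807203335/6817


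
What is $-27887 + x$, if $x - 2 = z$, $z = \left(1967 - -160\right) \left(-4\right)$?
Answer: $-36393$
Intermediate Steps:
$z = -8508$ ($z = \left(1967 + 160\right) \left(-4\right) = 2127 \left(-4\right) = -8508$)
$x = -8506$ ($x = 2 - 8508 = -8506$)
$-27887 + x = -27887 - 8506 = -36393$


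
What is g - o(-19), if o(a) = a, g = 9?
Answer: 28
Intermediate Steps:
g - o(-19) = 9 - 1*(-19) = 9 + 19 = 28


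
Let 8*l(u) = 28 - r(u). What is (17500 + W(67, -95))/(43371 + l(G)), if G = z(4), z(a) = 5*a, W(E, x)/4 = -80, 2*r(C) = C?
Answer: 68720/173493 ≈ 0.39610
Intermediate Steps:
r(C) = C/2
W(E, x) = -320 (W(E, x) = 4*(-80) = -320)
G = 20 (G = 5*4 = 20)
l(u) = 7/2 - u/16 (l(u) = (28 - u/2)/8 = 7/2 - u/16)
(17500 + W(67, -95))/(43371 + l(G)) = (17500 - 320)/(43371 + (7/2 - 1/16*20)) = 17180/(43371 + (7/2 - 5/4)) = 17180/(43371 + 9/4) = 17180/(173493/4) = 17180*(4/173493) = 68720/173493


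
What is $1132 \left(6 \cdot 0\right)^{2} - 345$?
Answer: $-345$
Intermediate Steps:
$1132 \left(6 \cdot 0\right)^{2} - 345 = 1132 \cdot 0^{2} - 345 = 1132 \cdot 0 - 345 = 0 - 345 = -345$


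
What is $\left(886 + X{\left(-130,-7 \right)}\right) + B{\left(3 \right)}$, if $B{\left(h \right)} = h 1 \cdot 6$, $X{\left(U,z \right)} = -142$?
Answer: $762$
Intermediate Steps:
$B{\left(h \right)} = 6 h$ ($B{\left(h \right)} = h 6 = 6 h$)
$\left(886 + X{\left(-130,-7 \right)}\right) + B{\left(3 \right)} = \left(886 - 142\right) + 6 \cdot 3 = 744 + 18 = 762$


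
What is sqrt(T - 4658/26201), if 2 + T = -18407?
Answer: I*sqrt(12637760654267)/26201 ≈ 135.68*I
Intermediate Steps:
T = -18409 (T = -2 - 18407 = -18409)
sqrt(T - 4658/26201) = sqrt(-18409 - 4658/26201) = sqrt(-482338867/26201) = I*sqrt(12637760654267)/26201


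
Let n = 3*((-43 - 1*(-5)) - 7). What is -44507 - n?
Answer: -44372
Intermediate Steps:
n = -135 (n = 3*((-43 + 5) - 7) = 3*(-38 - 7) = 3*(-45) = -135)
-44507 - n = -44507 - 1*(-135) = -44507 + 135 = -44372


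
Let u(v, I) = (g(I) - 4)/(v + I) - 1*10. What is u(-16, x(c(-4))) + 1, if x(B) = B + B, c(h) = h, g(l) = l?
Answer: -17/2 ≈ -8.5000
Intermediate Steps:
x(B) = 2*B
u(v, I) = -10 + (-4 + I)/(I + v) (u(v, I) = (I - 4)/(v + I) - 1*10 = (-4 + I)/(I + v) - 10 = -10 + (-4 + I)/(I + v))
u(-16, x(c(-4))) + 1 = (-4 - 10*(-16) - 18*(-4))/(2*(-4) - 16) + 1 = (-4 + 160 - 9*(-8))/(-8 - 16) + 1 = (-4 + 160 + 72)/(-24) + 1 = -1/24*228 + 1 = -19/2 + 1 = -17/2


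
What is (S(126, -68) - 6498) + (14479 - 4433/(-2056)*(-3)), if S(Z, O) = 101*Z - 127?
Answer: 42299181/2056 ≈ 20574.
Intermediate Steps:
S(Z, O) = -127 + 101*Z
(S(126, -68) - 6498) + (14479 - 4433/(-2056)*(-3)) = ((-127 + 101*126) - 6498) + (14479 - 4433/(-2056)*(-3)) = ((-127 + 12726) - 6498) + (14479 - 4433*(-1/2056)*(-3)) = (12599 - 6498) + (14479 + (4433/2056)*(-3)) = 6101 + (14479 - 13299/2056) = 6101 + 29755525/2056 = 42299181/2056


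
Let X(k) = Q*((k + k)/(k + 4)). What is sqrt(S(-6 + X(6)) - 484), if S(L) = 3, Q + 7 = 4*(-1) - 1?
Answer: I*sqrt(481) ≈ 21.932*I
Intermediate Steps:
Q = -12 (Q = -7 + (4*(-1) - 1) = -7 + (-4 - 1) = -7 - 5 = -12)
X(k) = -24*k/(4 + k) (X(k) = -12*(k + k)/(k + 4) = -12*2*k/(4 + k) = -24*k/(4 + k))
sqrt(S(-6 + X(6)) - 484) = sqrt(3 - 484) = sqrt(-481) = I*sqrt(481)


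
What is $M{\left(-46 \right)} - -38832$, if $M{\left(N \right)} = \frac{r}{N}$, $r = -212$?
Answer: $\frac{893242}{23} \approx 38837.0$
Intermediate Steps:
$M{\left(N \right)} = - \frac{212}{N}$
$M{\left(-46 \right)} - -38832 = - \frac{212}{-46} - -38832 = \left(-212\right) \left(- \frac{1}{46}\right) + 38832 = \frac{106}{23} + 38832 = \frac{893242}{23}$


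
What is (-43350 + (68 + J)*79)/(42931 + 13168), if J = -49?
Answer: -41849/56099 ≈ -0.74599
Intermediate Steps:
(-43350 + (68 + J)*79)/(42931 + 13168) = (-43350 + (68 - 49)*79)/(42931 + 13168) = (-43350 + 19*79)/56099 = (-43350 + 1501)*(1/56099) = -41849*1/56099 = -41849/56099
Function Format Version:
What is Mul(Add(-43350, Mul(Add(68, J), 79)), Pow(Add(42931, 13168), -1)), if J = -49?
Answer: Rational(-41849, 56099) ≈ -0.74599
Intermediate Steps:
Mul(Add(-43350, Mul(Add(68, J), 79)), Pow(Add(42931, 13168), -1)) = Mul(Add(-43350, Mul(Add(68, -49), 79)), Pow(Add(42931, 13168), -1)) = Mul(Add(-43350, Mul(19, 79)), Pow(56099, -1)) = Mul(Add(-43350, 1501), Rational(1, 56099)) = Mul(-41849, Rational(1, 56099)) = Rational(-41849, 56099)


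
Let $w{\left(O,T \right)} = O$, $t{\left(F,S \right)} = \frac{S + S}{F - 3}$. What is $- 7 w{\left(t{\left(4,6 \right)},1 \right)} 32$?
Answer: $-2688$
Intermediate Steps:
$t{\left(F,S \right)} = \frac{2 S}{-3 + F}$
$- 7 w{\left(t{\left(4,6 \right)},1 \right)} 32 = - 7 \cdot 2 \cdot 6 \frac{1}{-3 + 4} \cdot 32 = - 7 \cdot 2 \cdot 6 \cdot 1^{-1} \cdot 32 = - 7 \cdot 2 \cdot 6 \cdot 1 \cdot 32 = \left(-7\right) 12 \cdot 32 = \left(-84\right) 32 = -2688$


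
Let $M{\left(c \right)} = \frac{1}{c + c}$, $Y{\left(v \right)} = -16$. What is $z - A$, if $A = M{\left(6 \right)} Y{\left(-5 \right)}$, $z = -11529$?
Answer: $- \frac{34583}{3} \approx -11528.0$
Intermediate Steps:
$M{\left(c \right)} = \frac{1}{2 c}$
$A = - \frac{4}{3}$ ($A = \frac{1}{2 \cdot 6} \left(-16\right) = \frac{1}{2} \cdot \frac{1}{6} \left(-16\right) = \frac{1}{12} \left(-16\right) = - \frac{4}{3} \approx -1.3333$)
$z - A = -11529 - - \frac{4}{3} = -11529 + \frac{4}{3} = - \frac{34583}{3}$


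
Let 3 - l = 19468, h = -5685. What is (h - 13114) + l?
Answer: -38264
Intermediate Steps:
l = -19465 (l = 3 - 1*19468 = 3 - 19468 = -19465)
(h - 13114) + l = (-5685 - 13114) - 19465 = -18799 - 19465 = -38264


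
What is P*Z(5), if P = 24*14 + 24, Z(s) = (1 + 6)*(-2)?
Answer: -5040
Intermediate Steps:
Z(s) = -14 (Z(s) = 7*(-2) = -14)
P = 360 (P = 336 + 24 = 360)
P*Z(5) = 360*(-14) = -5040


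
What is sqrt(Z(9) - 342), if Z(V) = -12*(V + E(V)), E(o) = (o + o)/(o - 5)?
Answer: 6*I*sqrt(14) ≈ 22.45*I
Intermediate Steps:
E(o) = 2*o/(-5 + o) (E(o) = (2*o)/(-5 + o) = 2*o/(-5 + o))
Z(V) = -12*V - 24*V/(-5 + V) (Z(V) = -12*(V + 2*V/(-5 + V)) = -12*V - 24*V/(-5 + V))
sqrt(Z(9) - 342) = sqrt(12*9*(3 - 1*9)/(-5 + 9) - 342) = sqrt(12*9*(3 - 9)/4 - 342) = sqrt(12*9*(1/4)*(-6) - 342) = sqrt(-162 - 342) = sqrt(-504) = 6*I*sqrt(14)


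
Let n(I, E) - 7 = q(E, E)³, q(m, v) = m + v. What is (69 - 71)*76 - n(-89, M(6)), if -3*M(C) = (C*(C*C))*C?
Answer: 644972385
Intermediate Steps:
M(C) = -C⁴/3 (M(C) = -C*(C*C)*C/3 = -C*C²*C/3 = -C³*C/3 = -C⁴/3)
n(I, E) = 7 + 8*E³ (n(I, E) = 7 + (E + E)³ = 7 + (2*E)³ = 7 + 8*E³)
(69 - 71)*76 - n(-89, M(6)) = (69 - 71)*76 - (7 + 8*(-⅓*6⁴)³) = -2*76 - (7 + 8*(-⅓*1296)³) = -152 - (7 + 8*(-432)³) = -152 - (7 + 8*(-80621568)) = -152 - (7 - 644972544) = -152 - 1*(-644972537) = -152 + 644972537 = 644972385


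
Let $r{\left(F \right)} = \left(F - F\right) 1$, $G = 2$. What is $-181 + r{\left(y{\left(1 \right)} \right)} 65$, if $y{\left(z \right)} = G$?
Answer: $-181$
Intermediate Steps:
$y{\left(z \right)} = 2$
$r{\left(F \right)} = 0$ ($r{\left(F \right)} = 0 \cdot 1 = 0$)
$-181 + r{\left(y{\left(1 \right)} \right)} 65 = -181 + 0 \cdot 65 = -181 + 0 = -181$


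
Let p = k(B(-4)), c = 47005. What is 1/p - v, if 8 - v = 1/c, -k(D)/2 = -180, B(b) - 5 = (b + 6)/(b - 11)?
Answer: -27065407/3384360 ≈ -7.9972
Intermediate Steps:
B(b) = 5 + (6 + b)/(-11 + b) (B(b) = 5 + (b + 6)/(b - 11) = 5 + (6 + b)/(-11 + b))
k(D) = 360 (k(D) = -2*(-180) = 360)
p = 360
v = 376039/47005 (v = 8 - 1/47005 = 376039/47005 ≈ 8.0000)
1/p - v = 1/360 - 1*376039/47005 = 1/360 - 376039/47005 = -27065407/3384360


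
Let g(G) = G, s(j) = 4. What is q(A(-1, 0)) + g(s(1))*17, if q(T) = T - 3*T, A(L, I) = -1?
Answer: 70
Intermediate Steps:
q(T) = -2*T
q(A(-1, 0)) + g(s(1))*17 = -2*(-1) + 4*17 = 2 + 68 = 70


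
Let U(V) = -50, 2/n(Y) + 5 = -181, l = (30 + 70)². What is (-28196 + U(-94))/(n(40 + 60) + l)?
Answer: -2626878/929999 ≈ -2.8246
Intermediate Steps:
l = 10000 (l = 100² = 10000)
n(Y) = -1/93 (n(Y) = 2/(-5 - 181) = 2/(-186) = 2*(-1/186) = -1/93)
(-28196 + U(-94))/(n(40 + 60) + l) = (-28196 - 50)/(-1/93 + 10000) = -28246/929999/93 = -28246*93/929999 = -2626878/929999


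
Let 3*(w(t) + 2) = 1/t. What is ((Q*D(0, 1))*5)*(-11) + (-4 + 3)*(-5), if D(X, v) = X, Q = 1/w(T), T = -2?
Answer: 5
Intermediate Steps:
w(t) = -2 + 1/(3*t)
Q = -6/13 (Q = 1/(-2 + (1/3)/(-2)) = 1/(-2 + (1/3)*(-1/2)) = 1/(-2 - 1/6) = 1/(-13/6) = -6/13 ≈ -0.46154)
((Q*D(0, 1))*5)*(-11) + (-4 + 3)*(-5) = (-6/13*0*5)*(-11) + (-4 + 3)*(-5) = (0*5)*(-11) - 1*(-5) = 0*(-11) + 5 = 0 + 5 = 5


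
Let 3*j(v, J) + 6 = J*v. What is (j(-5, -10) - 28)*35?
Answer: -1400/3 ≈ -466.67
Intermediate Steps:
j(v, J) = -2 + J*v/3 (j(v, J) = -2 + (J*v)/3 = -2 + J*v/3)
(j(-5, -10) - 28)*35 = ((-2 + (1/3)*(-10)*(-5)) - 28)*35 = ((-2 + 50/3) - 28)*35 = (44/3 - 28)*35 = -40/3*35 = -1400/3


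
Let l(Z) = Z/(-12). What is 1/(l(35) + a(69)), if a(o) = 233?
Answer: 12/2761 ≈ 0.0043463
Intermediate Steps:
l(Z) = -Z/12 (l(Z) = Z*(-1/12) = -Z/12)
1/(l(35) + a(69)) = 1/(-1/12*35 + 233) = 1/(-35/12 + 233) = 1/(2761/12) = 12/2761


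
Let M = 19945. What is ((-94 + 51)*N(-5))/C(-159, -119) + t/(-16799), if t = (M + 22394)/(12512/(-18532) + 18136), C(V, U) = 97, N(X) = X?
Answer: 303446615824661/136912406382880 ≈ 2.2164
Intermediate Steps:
t = 196156587/84020960 (t = (19945 + 22394)/(12512/(-18532) + 18136) = 42339/(12512*(-1/18532) + 18136) = 42339/(-3128/4633 + 18136) = 42339/(84020960/4633) = 42339*(4633/84020960) = 196156587/84020960 ≈ 2.3346)
((-94 + 51)*N(-5))/C(-159, -119) + t/(-16799) = ((-94 + 51)*(-5))/97 + (196156587/84020960)/(-16799) = -43*(-5)*(1/97) + (196156587/84020960)*(-1/16799) = 215*(1/97) - 196156587/1411468107040 = 215/97 - 196156587/1411468107040 = 303446615824661/136912406382880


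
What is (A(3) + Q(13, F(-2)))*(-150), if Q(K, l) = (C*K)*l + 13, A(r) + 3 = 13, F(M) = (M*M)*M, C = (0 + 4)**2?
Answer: 246150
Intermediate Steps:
C = 16 (C = 4**2 = 16)
F(M) = M**3 (F(M) = M**2*M = M**3)
A(r) = 10 (A(r) = -3 + 13 = 10)
Q(K, l) = 13 + 16*K*l (Q(K, l) = (16*K)*l + 13 = 16*K*l + 13 = 13 + 16*K*l)
(A(3) + Q(13, F(-2)))*(-150) = (10 + (13 + 16*13*(-2)**3))*(-150) = (10 + (13 + 16*13*(-8)))*(-150) = (10 + (13 - 1664))*(-150) = (10 - 1651)*(-150) = -1641*(-150) = 246150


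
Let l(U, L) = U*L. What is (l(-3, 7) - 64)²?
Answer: 7225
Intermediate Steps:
l(U, L) = L*U
(l(-3, 7) - 64)² = (7*(-3) - 64)² = (-21 - 64)² = (-85)² = 7225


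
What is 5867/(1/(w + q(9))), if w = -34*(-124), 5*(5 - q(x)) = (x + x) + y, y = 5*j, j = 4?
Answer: 123600089/5 ≈ 2.4720e+7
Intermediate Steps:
y = 20 (y = 5*4 = 20)
q(x) = 1 - 2*x/5 (q(x) = 5 - ((x + x) + 20)/5 = 5 - (2*x + 20)/5 = 5 - (20 + 2*x)/5 = 5 + (-4 - 2*x/5) = 1 - 2*x/5)
w = 4216
5867/(1/(w + q(9))) = 5867/(1/(4216 + (1 - 2/5*9))) = 5867/(1/(4216 + (1 - 18/5))) = 5867/(1/(4216 - 13/5)) = 5867/(1/(21067/5)) = 5867/(5/21067) = 5867*(21067/5) = 123600089/5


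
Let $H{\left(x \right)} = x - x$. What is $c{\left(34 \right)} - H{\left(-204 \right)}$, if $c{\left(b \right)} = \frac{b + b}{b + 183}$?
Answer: $\frac{68}{217} \approx 0.31336$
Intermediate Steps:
$c{\left(b \right)} = \frac{2 b}{183 + b}$
$H{\left(x \right)} = 0$
$c{\left(34 \right)} - H{\left(-204 \right)} = 2 \cdot 34 \frac{1}{183 + 34} - 0 = 2 \cdot 34 \cdot \frac{1}{217} + 0 = \frac{68}{217} + 0 = \frac{68}{217}$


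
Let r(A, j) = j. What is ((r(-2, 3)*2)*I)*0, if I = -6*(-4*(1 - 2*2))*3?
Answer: 0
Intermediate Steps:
I = -216 (I = -6*(-4*(1 - 4))*3 = -6*(-4*(-3))*3 = -72*3 = -6*36 = -216)
((r(-2, 3)*2)*I)*0 = ((3*2)*(-216))*0 = (6*(-216))*0 = -1296*0 = 0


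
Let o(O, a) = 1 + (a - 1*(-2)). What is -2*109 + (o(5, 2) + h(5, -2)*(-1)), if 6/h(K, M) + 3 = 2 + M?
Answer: -211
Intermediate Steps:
h(K, M) = 6/(-1 + M) (h(K, M) = 6/(-3 + (2 + M)) = 6/(-1 + M))
o(O, a) = 3 + a (o(O, a) = 1 + (a + 2) = 1 + (2 + a) = 3 + a)
-2*109 + (o(5, 2) + h(5, -2)*(-1)) = -2*109 + ((3 + 2) + (6/(-1 - 2))*(-1)) = -218 + (5 + (6/(-3))*(-1)) = -218 + (5 + (6*(-⅓))*(-1)) = -218 + (5 - 2*(-1)) = -218 + (5 + 2) = -218 + 7 = -211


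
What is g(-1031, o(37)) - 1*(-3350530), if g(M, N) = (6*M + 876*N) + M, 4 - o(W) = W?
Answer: 3314405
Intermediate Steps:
o(W) = 4 - W
g(M, N) = 7*M + 876*N
g(-1031, o(37)) - 1*(-3350530) = (7*(-1031) + 876*(4 - 1*37)) - 1*(-3350530) = (-7217 + 876*(4 - 37)) + 3350530 = (-7217 + 876*(-33)) + 3350530 = (-7217 - 28908) + 3350530 = -36125 + 3350530 = 3314405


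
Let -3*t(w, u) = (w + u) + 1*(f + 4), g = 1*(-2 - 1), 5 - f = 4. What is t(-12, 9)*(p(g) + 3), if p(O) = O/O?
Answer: -8/3 ≈ -2.6667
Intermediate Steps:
f = 1 (f = 5 - 1*4 = 5 - 4 = 1)
g = -3 (g = 1*(-3) = -3)
p(O) = 1
t(w, u) = -5/3 - u/3 - w/3 (t(w, u) = -((w + u) + 1*(1 + 4))/3 = -((u + w) + 1*5)/3 = -((u + w) + 5)/3 = -(5 + u + w)/3 = -5/3 - u/3 - w/3)
t(-12, 9)*(p(g) + 3) = (-5/3 - ⅓*9 - ⅓*(-12))*(1 + 3) = (-5/3 - 3 + 4)*4 = -⅔*4 = -8/3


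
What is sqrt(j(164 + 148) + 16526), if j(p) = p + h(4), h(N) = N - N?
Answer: sqrt(16838) ≈ 129.76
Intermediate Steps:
h(N) = 0
j(p) = p (j(p) = p + 0 = p)
sqrt(j(164 + 148) + 16526) = sqrt((164 + 148) + 16526) = sqrt(312 + 16526) = sqrt(16838)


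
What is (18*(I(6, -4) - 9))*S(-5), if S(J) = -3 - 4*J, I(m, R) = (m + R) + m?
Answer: -306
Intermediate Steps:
I(m, R) = R + 2*m (I(m, R) = (R + m) + m = R + 2*m)
(18*(I(6, -4) - 9))*S(-5) = (18*((-4 + 2*6) - 9))*(-3 - 4*(-5)) = (18*((-4 + 12) - 9))*(-3 + 20) = (18*(8 - 9))*17 = (18*(-1))*17 = -18*17 = -306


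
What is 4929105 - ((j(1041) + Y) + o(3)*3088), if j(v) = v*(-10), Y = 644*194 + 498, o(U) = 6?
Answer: 4795553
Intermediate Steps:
Y = 125434 (Y = 124936 + 498 = 125434)
j(v) = -10*v
4929105 - ((j(1041) + Y) + o(3)*3088) = 4929105 - ((-10*1041 + 125434) + 6*3088) = 4929105 - ((-10410 + 125434) + 18528) = 4929105 - (115024 + 18528) = 4929105 - 1*133552 = 4929105 - 133552 = 4795553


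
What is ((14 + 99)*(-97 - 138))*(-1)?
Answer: 26555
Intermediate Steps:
((14 + 99)*(-97 - 138))*(-1) = (113*(-235))*(-1) = -26555*(-1) = 26555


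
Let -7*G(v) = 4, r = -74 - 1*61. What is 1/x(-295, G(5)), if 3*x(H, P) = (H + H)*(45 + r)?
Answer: 1/17700 ≈ 5.6497e-5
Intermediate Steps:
r = -135 (r = -74 - 61 = -135)
G(v) = -4/7 (G(v) = -1/7*4 = -4/7)
x(H, P) = -60*H (x(H, P) = ((H + H)*(45 - 135))/3 = ((2*H)*(-90))/3 = (-180*H)/3 = -60*H)
1/x(-295, G(5)) = 1/(-60*(-295)) = 1/17700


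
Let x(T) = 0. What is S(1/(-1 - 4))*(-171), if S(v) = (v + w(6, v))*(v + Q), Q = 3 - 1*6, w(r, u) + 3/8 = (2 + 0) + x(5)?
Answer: 19494/25 ≈ 779.76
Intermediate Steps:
w(r, u) = 13/8 (w(r, u) = -3/8 + ((2 + 0) + 0) = -3/8 + (2 + 0) = -3/8 + 2 = 13/8)
Q = -3 (Q = 3 - 6 = -3)
S(v) = (-3 + v)*(13/8 + v) (S(v) = (v + 13/8)*(v - 3) = (13/8 + v)*(-3 + v) = (-3 + v)*(13/8 + v))
S(1/(-1 - 4))*(-171) = (-39/8 + (1/(-1 - 4))² - 11/(8*(-1 - 4)))*(-171) = (-39/8 + (1/(-5))² - 11/8/(-5))*(-171) = (-39/8 + (-⅕)² - 11/8*(-⅕))*(-171) = (-39/8 + 1/25 + 11/40)*(-171) = -114/25*(-171) = 19494/25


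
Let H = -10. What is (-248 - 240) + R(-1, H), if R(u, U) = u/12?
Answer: -5857/12 ≈ -488.08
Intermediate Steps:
R(u, U) = u/12 (R(u, U) = u*(1/12) = u/12)
(-248 - 240) + R(-1, H) = (-248 - 240) + (1/12)*(-1) = -488 - 1/12 = -5857/12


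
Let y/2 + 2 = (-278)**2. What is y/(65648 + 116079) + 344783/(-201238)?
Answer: -31552230009/36570378026 ≈ -0.86278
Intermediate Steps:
y = 154564 (y = -4 + 2*(-278)**2 = -4 + 2*77284 = -4 + 154568 = 154564)
y/(65648 + 116079) + 344783/(-201238) = 154564/(65648 + 116079) + 344783/(-201238) = 154564/181727 + 344783*(-1/201238) = 154564*(1/181727) - 344783/201238 = 154564/181727 - 344783/201238 = -31552230009/36570378026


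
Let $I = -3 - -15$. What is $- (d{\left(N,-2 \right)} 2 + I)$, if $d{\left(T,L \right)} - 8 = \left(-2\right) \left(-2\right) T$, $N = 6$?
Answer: $-76$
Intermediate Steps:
$d{\left(T,L \right)} = 8 + 4 T$ ($d{\left(T,L \right)} = 8 + \left(-2\right) \left(-2\right) T = 8 + 4 T$)
$I = 12$ ($I = -3 + 15 = 12$)
$- (d{\left(N,-2 \right)} 2 + I) = - (\left(8 + 4 \cdot 6\right) 2 + 12) = - (\left(8 + 24\right) 2 + 12) = - (32 \cdot 2 + 12) = - (64 + 12) = \left(-1\right) 76 = -76$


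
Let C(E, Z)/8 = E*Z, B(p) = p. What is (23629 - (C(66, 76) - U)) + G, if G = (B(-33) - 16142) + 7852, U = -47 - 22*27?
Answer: -25463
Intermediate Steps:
C(E, Z) = 8*E*Z (C(E, Z) = 8*(E*Z) = 8*E*Z)
U = -641 (U = -47 - 594 = -641)
G = -8323 (G = (-33 - 16142) + 7852 = -16175 + 7852 = -8323)
(23629 - (C(66, 76) - U)) + G = (23629 - (8*66*76 - 1*(-641))) - 8323 = (23629 - (40128 + 641)) - 8323 = (23629 - 1*40769) - 8323 = (23629 - 40769) - 8323 = -17140 - 8323 = -25463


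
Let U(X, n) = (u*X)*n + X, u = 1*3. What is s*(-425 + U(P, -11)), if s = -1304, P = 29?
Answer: 1764312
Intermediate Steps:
u = 3
U(X, n) = X + 3*X*n (U(X, n) = (3*X)*n + X = 3*X*n + X = X + 3*X*n)
s*(-425 + U(P, -11)) = -1304*(-425 + 29*(1 + 3*(-11))) = -1304*(-425 + 29*(1 - 33)) = -1304*(-425 + 29*(-32)) = -1304*(-425 - 928) = -1304*(-1353) = 1764312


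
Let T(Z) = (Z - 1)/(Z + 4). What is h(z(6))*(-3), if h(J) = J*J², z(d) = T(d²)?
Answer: -1029/512 ≈ -2.0098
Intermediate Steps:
T(Z) = (-1 + Z)/(4 + Z)
z(d) = (-1 + d²)/(4 + d²)
h(J) = J³
h(z(6))*(-3) = ((-1 + 6²)/(4 + 6²))³*(-3) = ((-1 + 36)/(4 + 36))³*(-3) = (35/40)³*(-3) = ((1/40)*35)³*(-3) = (7/8)³*(-3) = (343/512)*(-3) = -1029/512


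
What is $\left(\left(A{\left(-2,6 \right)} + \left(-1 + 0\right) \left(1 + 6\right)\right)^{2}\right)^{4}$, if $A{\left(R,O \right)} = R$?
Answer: $43046721$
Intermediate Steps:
$\left(\left(A{\left(-2,6 \right)} + \left(-1 + 0\right) \left(1 + 6\right)\right)^{2}\right)^{4} = \left(\left(-2 + \left(-1 + 0\right) \left(1 + 6\right)\right)^{2}\right)^{4} = \left(\left(-2 - 7\right)^{2}\right)^{4} = \left(\left(-9\right)^{2}\right)^{4} = 81^{4} = 43046721$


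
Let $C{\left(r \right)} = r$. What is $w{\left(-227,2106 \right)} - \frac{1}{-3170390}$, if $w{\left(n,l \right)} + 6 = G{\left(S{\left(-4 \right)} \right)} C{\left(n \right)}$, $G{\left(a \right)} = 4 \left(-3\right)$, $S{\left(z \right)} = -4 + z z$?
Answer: $\frac{8617120021}{3170390} \approx 2718.0$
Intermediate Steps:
$S{\left(z \right)} = -4 + z^{2}$
$G{\left(a \right)} = -12$
$w{\left(n,l \right)} = -6 - 12 n$
$w{\left(-227,2106 \right)} - \frac{1}{-3170390} = \left(-6 - -2724\right) - \frac{1}{-3170390} = \left(-6 + 2724\right) - - \frac{1}{3170390} = 2718 + \frac{1}{3170390} = \frac{8617120021}{3170390}$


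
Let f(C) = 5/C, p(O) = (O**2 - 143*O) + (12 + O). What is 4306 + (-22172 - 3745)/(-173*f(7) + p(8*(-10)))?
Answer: 531777515/123539 ≈ 4304.5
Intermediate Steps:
p(O) = 12 + O**2 - 142*O
4306 + (-22172 - 3745)/(-173*f(7) + p(8*(-10))) = 4306 + (-22172 - 3745)/(-865/7 + (12 + (8*(-10))**2 - 1136*(-10))) = 4306 - 25917/(-865/7 + (12 + (-80)**2 - 142*(-80))) = 4306 - 25917/(-173*5/7 + (12 + 6400 + 11360)) = 4306 - 25917/(-865/7 + 17772) = 4306 - 25917/123539/7 = 4306 - 25917*7/123539 = 4306 - 181419/123539 = 531777515/123539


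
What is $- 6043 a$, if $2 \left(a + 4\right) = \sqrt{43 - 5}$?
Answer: $24172 - \frac{6043 \sqrt{38}}{2} \approx 5546.2$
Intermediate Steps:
$a = -4 + \frac{\sqrt{38}}{2}$ ($a = -4 + \frac{\sqrt{43 - 5}}{2} = -4 + \frac{\sqrt{38}}{2} \approx -0.91779$)
$- 6043 a = - 6043 \left(-4 + \frac{\sqrt{38}}{2}\right) = 24172 - \frac{6043 \sqrt{38}}{2}$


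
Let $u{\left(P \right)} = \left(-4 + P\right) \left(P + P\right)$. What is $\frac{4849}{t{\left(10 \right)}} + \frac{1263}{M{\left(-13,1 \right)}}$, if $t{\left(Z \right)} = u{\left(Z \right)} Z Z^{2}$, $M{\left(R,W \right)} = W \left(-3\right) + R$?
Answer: $- \frac{9467651}{120000} \approx -78.897$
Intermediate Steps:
$u{\left(P \right)} = 2 P \left(-4 + P\right)$ ($u{\left(P \right)} = \left(-4 + P\right) 2 P = 2 P \left(-4 + P\right)$)
$M{\left(R,W \right)} = R - 3 W$ ($M{\left(R,W \right)} = - 3 W + R = R - 3 W$)
$t{\left(Z \right)} = 2 Z^{4} \left(-4 + Z\right)$ ($t{\left(Z \right)} = 2 Z \left(-4 + Z\right) Z Z^{2} = 2 Z^{2} \left(-4 + Z\right) Z^{2} = 2 Z^{4} \left(-4 + Z\right)$)
$\frac{4849}{t{\left(10 \right)}} + \frac{1263}{M{\left(-13,1 \right)}} = \frac{4849}{2 \cdot 10^{4} \left(-4 + 10\right)} + \frac{1263}{-13 - 3} = \frac{4849}{2 \cdot 10000 \cdot 6} + \frac{1263}{-13 - 3} = \frac{4849}{120000} + \frac{1263}{-16} = 4849 \cdot \frac{1}{120000} + 1263 \left(- \frac{1}{16}\right) = \frac{4849}{120000} - \frac{1263}{16} = - \frac{9467651}{120000}$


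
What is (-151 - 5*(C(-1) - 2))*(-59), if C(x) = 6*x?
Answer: 6549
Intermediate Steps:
(-151 - 5*(C(-1) - 2))*(-59) = (-151 - 5*(6*(-1) - 2))*(-59) = (-151 - 5*(-6 - 2))*(-59) = (-151 - 5*(-8))*(-59) = (-151 + 40)*(-59) = -111*(-59) = 6549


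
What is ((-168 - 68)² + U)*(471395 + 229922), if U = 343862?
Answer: 280216817886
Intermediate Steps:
((-168 - 68)² + U)*(471395 + 229922) = ((-168 - 68)² + 343862)*(471395 + 229922) = ((-236)² + 343862)*701317 = (55696 + 343862)*701317 = 399558*701317 = 280216817886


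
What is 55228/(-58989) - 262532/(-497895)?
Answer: -1334582768/3263369795 ≈ -0.40896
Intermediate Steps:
55228/(-58989) - 262532/(-497895) = 55228*(-1/58989) - 262532*(-1/497895) = -55228/58989 + 262532/497895 = -1334582768/3263369795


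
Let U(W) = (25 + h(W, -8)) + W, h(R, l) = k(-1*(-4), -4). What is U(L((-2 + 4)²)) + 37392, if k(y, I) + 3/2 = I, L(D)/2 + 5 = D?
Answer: 74819/2 ≈ 37410.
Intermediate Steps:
L(D) = -10 + 2*D
k(y, I) = -3/2 + I
h(R, l) = -11/2 (h(R, l) = -3/2 - 4 = -11/2)
U(W) = 39/2 + W (U(W) = (25 - 11/2) + W = 39/2 + W)
U(L((-2 + 4)²)) + 37392 = (39/2 + (-10 + 2*(-2 + 4)²)) + 37392 = (39/2 + (-10 + 2*2²)) + 37392 = (39/2 + (-10 + 2*4)) + 37392 = (39/2 + (-10 + 8)) + 37392 = (39/2 - 2) + 37392 = 35/2 + 37392 = 74819/2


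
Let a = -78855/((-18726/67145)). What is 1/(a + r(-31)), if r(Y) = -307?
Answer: 6242/1762990031 ≈ 3.5406e-6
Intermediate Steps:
a = 1764906325/6242 (a = -78855/((-18726*1/67145)) = -78855/(-18726/67145) = -78855*(-67145/18726) = 1764906325/6242 ≈ 2.8275e+5)
1/(a + r(-31)) = 1/(1764906325/6242 - 307) = 1/(1762990031/6242) = 6242/1762990031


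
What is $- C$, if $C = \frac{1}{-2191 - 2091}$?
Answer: $\frac{1}{4282} \approx 0.00023354$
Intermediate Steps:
$C = - \frac{1}{4282}$ ($C = \frac{1}{-4282} = - \frac{1}{4282} \approx -0.00023354$)
$- C = \left(-1\right) \left(- \frac{1}{4282}\right) = \frac{1}{4282}$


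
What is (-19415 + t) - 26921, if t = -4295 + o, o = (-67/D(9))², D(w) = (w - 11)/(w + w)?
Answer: 312978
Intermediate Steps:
D(w) = (-11 + w)/(2*w) (D(w) = (-11 + w)/((2*w)) = (-11 + w)*(1/(2*w)) = (-11 + w)/(2*w))
o = 363609 (o = (-67*18/(-11 + 9))² = (-67/((½)*(⅑)*(-2)))² = (-67/(-⅑))² = (-67*(-9))² = 603² = 363609)
t = 359314 (t = -4295 + 363609 = 359314)
(-19415 + t) - 26921 = (-19415 + 359314) - 26921 = 339899 - 26921 = 312978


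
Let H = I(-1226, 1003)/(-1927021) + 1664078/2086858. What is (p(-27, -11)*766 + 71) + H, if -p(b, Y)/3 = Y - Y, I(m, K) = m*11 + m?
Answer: 144379088798906/2010709595009 ≈ 71.805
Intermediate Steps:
I(m, K) = 12*m (I(m, K) = 11*m + m = 12*m)
p(b, Y) = 0 (p(b, Y) = -3*(Y - Y) = -3*0 = 0)
H = 1618707553267/2010709595009 (H = (12*(-1226))/(-1927021) + 1664078/2086858 = -14712*(-1/1927021) + 1664078*(1/2086858) = 14712/1927021 + 832039/1043429 = 1618707553267/2010709595009 ≈ 0.80504)
(p(-27, -11)*766 + 71) + H = (0*766 + 71) + 1618707553267/2010709595009 = (0 + 71) + 1618707553267/2010709595009 = 71 + 1618707553267/2010709595009 = 144379088798906/2010709595009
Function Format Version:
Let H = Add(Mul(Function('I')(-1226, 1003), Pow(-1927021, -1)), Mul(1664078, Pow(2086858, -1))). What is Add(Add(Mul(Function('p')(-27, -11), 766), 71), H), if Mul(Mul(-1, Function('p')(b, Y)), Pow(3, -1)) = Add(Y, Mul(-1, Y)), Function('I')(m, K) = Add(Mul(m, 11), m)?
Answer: Rational(144379088798906, 2010709595009) ≈ 71.805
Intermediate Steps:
Function('I')(m, K) = Mul(12, m) (Function('I')(m, K) = Add(Mul(11, m), m) = Mul(12, m))
Function('p')(b, Y) = 0 (Function('p')(b, Y) = Mul(-3, Add(Y, Mul(-1, Y))) = Mul(-3, 0) = 0)
H = Rational(1618707553267, 2010709595009) (H = Add(Mul(Mul(12, -1226), Pow(-1927021, -1)), Mul(1664078, Pow(2086858, -1))) = Add(Mul(-14712, Rational(-1, 1927021)), Mul(1664078, Rational(1, 2086858))) = Add(Rational(14712, 1927021), Rational(832039, 1043429)) = Rational(1618707553267, 2010709595009) ≈ 0.80504)
Add(Add(Mul(Function('p')(-27, -11), 766), 71), H) = Add(Add(Mul(0, 766), 71), Rational(1618707553267, 2010709595009)) = Add(Add(0, 71), Rational(1618707553267, 2010709595009)) = Add(71, Rational(1618707553267, 2010709595009)) = Rational(144379088798906, 2010709595009)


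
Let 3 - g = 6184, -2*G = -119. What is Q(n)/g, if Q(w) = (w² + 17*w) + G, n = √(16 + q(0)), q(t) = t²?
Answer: -41/1766 ≈ -0.023216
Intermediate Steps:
G = 119/2 (G = -½*(-119) = 119/2 ≈ 59.500)
g = -6181 (g = 3 - 1*6184 = 3 - 6184 = -6181)
n = 4 (n = √(16 + 0²) = √(16 + 0) = √16 = 4)
Q(w) = 119/2 + w² + 17*w (Q(w) = (w² + 17*w) + 119/2 = 119/2 + w² + 17*w)
Q(n)/g = (119/2 + 4² + 17*4)/(-6181) = (119/2 + 16 + 68)*(-1/6181) = (287/2)*(-1/6181) = -41/1766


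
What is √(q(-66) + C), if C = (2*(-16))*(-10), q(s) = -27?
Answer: √293 ≈ 17.117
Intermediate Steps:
C = 320 (C = -32*(-10) = 320)
√(q(-66) + C) = √(-27 + 320) = √293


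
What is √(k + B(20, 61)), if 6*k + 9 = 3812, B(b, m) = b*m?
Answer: 7*√1362/6 ≈ 43.056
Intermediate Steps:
k = 3803/6 (k = -3/2 + (⅙)*3812 = -3/2 + 1906/3 = 3803/6 ≈ 633.83)
√(k + B(20, 61)) = √(3803/6 + 20*61) = √(3803/6 + 1220) = √(11123/6) = 7*√1362/6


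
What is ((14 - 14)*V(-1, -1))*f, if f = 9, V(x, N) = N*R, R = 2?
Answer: 0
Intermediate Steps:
V(x, N) = 2*N (V(x, N) = N*2 = 2*N)
((14 - 14)*V(-1, -1))*f = ((14 - 14)*(2*(-1)))*9 = (0*(-2))*9 = 0*9 = 0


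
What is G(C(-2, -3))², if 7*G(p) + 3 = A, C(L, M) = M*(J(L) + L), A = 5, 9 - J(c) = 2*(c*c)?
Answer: 4/49 ≈ 0.081633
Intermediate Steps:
J(c) = 9 - 2*c² (J(c) = 9 - 2*c*c = 9 - 2*c²)
C(L, M) = M*(9 + L - 2*L²) (C(L, M) = M*((9 - 2*L²) + L) = M*(9 + L - 2*L²))
G(p) = 2/7 (G(p) = -3/7 + (⅐)*5 = -3/7 + 5/7 = 2/7)
G(C(-2, -3))² = (2/7)² = 4/49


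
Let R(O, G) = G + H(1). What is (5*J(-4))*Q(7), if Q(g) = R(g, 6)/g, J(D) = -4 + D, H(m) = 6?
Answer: -480/7 ≈ -68.571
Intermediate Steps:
R(O, G) = 6 + G (R(O, G) = G + 6 = 6 + G)
Q(g) = 12/g (Q(g) = (6 + 6)/g = 12/g)
(5*J(-4))*Q(7) = (5*(-4 - 4))*(12/7) = (5*(-8))*(12*(⅐)) = -40*12/7 = -480/7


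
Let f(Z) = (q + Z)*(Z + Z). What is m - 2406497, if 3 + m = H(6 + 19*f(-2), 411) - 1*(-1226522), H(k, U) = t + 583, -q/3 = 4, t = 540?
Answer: -1178855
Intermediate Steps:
q = -12 (q = -3*4 = -12)
f(Z) = 2*Z*(-12 + Z) (f(Z) = (-12 + Z)*(Z + Z) = (-12 + Z)*(2*Z) = 2*Z*(-12 + Z))
H(k, U) = 1123 (H(k, U) = 540 + 583 = 1123)
m = 1227642 (m = -3 + (1123 - 1*(-1226522)) = -3 + (1123 + 1226522) = -3 + 1227645 = 1227642)
m - 2406497 = 1227642 - 2406497 = -1178855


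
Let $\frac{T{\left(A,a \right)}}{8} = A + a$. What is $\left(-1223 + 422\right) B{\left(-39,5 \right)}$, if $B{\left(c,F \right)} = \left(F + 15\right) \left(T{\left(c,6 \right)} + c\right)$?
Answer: $4854060$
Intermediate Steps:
$T{\left(A,a \right)} = 8 A + 8 a$ ($T{\left(A,a \right)} = 8 \left(A + a\right) = 8 A + 8 a$)
$B{\left(c,F \right)} = \left(15 + F\right) \left(48 + 9 c\right)$ ($B{\left(c,F \right)} = \left(F + 15\right) \left(\left(8 c + 8 \cdot 6\right) + c\right) = \left(15 + F\right) \left(\left(8 c + 48\right) + c\right) = \left(15 + F\right) \left(\left(48 + 8 c\right) + c\right) = \left(15 + F\right) \left(48 + 9 c\right)$)
$\left(-1223 + 422\right) B{\left(-39,5 \right)} = \left(-1223 + 422\right) \left(720 + 48 \cdot 5 + 135 \left(-39\right) + 9 \cdot 5 \left(-39\right)\right) = - 801 \left(720 + 240 - 5265 - 1755\right) = \left(-801\right) \left(-6060\right) = 4854060$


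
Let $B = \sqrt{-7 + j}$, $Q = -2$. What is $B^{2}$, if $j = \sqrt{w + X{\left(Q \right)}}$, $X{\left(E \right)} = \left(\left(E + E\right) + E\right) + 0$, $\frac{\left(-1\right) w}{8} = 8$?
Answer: $-7 + i \sqrt{70} \approx -7.0 + 8.3666 i$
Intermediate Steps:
$w = -64$ ($w = \left(-8\right) 8 = -64$)
$X{\left(E \right)} = 3 E$ ($X{\left(E \right)} = \left(2 E + E\right) + 0 = 3 E + 0 = 3 E$)
$j = i \sqrt{70}$ ($j = \sqrt{-64 + 3 \left(-2\right)} = \sqrt{-64 - 6} = \sqrt{-70} = i \sqrt{70} \approx 8.3666 i$)
$B = \sqrt{-7 + i \sqrt{70}} \approx 1.398 + 2.9924 i$
$B^{2} = \left(\sqrt{-7 + i \sqrt{70}}\right)^{2} = -7 + i \sqrt{70}$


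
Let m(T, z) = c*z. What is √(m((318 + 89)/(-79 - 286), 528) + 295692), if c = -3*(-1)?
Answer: 2*√74319 ≈ 545.23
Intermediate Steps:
c = 3
m(T, z) = 3*z
√(m((318 + 89)/(-79 - 286), 528) + 295692) = √(3*528 + 295692) = √(1584 + 295692) = √297276 = 2*√74319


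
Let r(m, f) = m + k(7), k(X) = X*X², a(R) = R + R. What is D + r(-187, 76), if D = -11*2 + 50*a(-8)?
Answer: -666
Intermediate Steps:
a(R) = 2*R
k(X) = X³
r(m, f) = 343 + m (r(m, f) = m + 7³ = m + 343 = 343 + m)
D = -822 (D = -11*2 + 50*(2*(-8)) = -22 + 50*(-16) = -22 - 800 = -822)
D + r(-187, 76) = -822 + (343 - 187) = -822 + 156 = -666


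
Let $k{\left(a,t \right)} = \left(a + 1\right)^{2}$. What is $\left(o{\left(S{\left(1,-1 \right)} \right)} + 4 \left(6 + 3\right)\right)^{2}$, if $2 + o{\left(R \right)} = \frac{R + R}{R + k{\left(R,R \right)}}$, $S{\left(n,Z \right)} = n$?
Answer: $\frac{29584}{25} \approx 1183.4$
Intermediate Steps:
$k{\left(a,t \right)} = \left(1 + a\right)^{2}$
$o{\left(R \right)} = -2 + \frac{2 R}{R + \left(1 + R\right)^{2}}$ ($o{\left(R \right)} = -2 + \frac{R + R}{R + \left(1 + R\right)^{2}} = -2 + \frac{2 R}{R + \left(1 + R\right)^{2}}$)
$\left(o{\left(S{\left(1,-1 \right)} \right)} + 4 \left(6 + 3\right)\right)^{2} = \left(- \frac{2 \left(1 + 1\right)^{2}}{1 + \left(1 + 1\right)^{2}} + 4 \left(6 + 3\right)\right)^{2} = \left(- \frac{2 \cdot 2^{2}}{1 + 2^{2}} + 4 \cdot 9\right)^{2} = \left(\left(-2\right) 4 \frac{1}{1 + 4} + 36\right)^{2} = \left(\left(-2\right) 4 \cdot \frac{1}{5} + 36\right)^{2} = \left(- \frac{8}{5} + 36\right)^{2} = \left(\frac{172}{5}\right)^{2} = \frac{29584}{25}$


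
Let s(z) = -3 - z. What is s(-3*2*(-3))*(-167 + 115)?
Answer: 1092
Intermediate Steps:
s(-3*2*(-3))*(-167 + 115) = (-3 - (-3*2)*(-3))*(-167 + 115) = (-3 - (-6)*(-3))*(-52) = (-3 - 1*18)*(-52) = (-3 - 18)*(-52) = -21*(-52) = 1092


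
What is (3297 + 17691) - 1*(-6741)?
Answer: 27729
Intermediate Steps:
(3297 + 17691) - 1*(-6741) = 20988 + 6741 = 27729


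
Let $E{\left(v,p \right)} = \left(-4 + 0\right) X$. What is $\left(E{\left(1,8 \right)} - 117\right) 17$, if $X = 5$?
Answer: $-2329$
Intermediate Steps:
$E{\left(v,p \right)} = -20$ ($E{\left(v,p \right)} = \left(-4 + 0\right) 5 = \left(-4\right) 5 = -20$)
$\left(E{\left(1,8 \right)} - 117\right) 17 = \left(-20 - 117\right) 17 = \left(-137\right) 17 = -2329$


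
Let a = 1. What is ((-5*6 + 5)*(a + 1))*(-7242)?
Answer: 362100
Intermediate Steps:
((-5*6 + 5)*(a + 1))*(-7242) = ((-5*6 + 5)*(1 + 1))*(-7242) = ((-30 + 5)*2)*(-7242) = -25*2*(-7242) = -50*(-7242) = 362100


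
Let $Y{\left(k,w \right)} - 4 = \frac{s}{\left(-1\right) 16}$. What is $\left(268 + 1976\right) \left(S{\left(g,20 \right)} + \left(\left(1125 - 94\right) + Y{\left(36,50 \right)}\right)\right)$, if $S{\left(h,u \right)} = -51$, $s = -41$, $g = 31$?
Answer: $\frac{8855385}{4} \approx 2.2138 \cdot 10^{6}$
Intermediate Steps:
$Y{\left(k,w \right)} = \frac{105}{16}$ ($Y{\left(k,w \right)} = 4 - \frac{41}{\left(-1\right) 16} = 4 - \frac{41}{-16} = 4 - - \frac{41}{16} = 4 + \frac{41}{16} = \frac{105}{16}$)
$\left(268 + 1976\right) \left(S{\left(g,20 \right)} + \left(\left(1125 - 94\right) + Y{\left(36,50 \right)}\right)\right) = \left(268 + 1976\right) \left(-51 + \left(\left(1125 - 94\right) + \frac{105}{16}\right)\right) = 2244 \left(-51 + \left(\left(1125 - 94\right) + \frac{105}{16}\right)\right) = 2244 \left(-51 + \left(1031 + \frac{105}{16}\right)\right) = 2244 \left(-51 + \frac{16601}{16}\right) = 2244 \cdot \frac{15785}{16} = \frac{8855385}{4}$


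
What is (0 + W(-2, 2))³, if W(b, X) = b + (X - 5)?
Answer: -125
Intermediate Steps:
W(b, X) = -5 + X + b (W(b, X) = b + (-5 + X) = -5 + X + b)
(0 + W(-2, 2))³ = (0 + (-5 + 2 - 2))³ = (0 - 5)³ = (-5)³ = -125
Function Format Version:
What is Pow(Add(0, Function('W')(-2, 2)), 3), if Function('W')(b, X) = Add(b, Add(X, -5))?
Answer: -125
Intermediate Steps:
Function('W')(b, X) = Add(-5, X, b) (Function('W')(b, X) = Add(b, Add(-5, X)) = Add(-5, X, b))
Pow(Add(0, Function('W')(-2, 2)), 3) = Pow(Add(0, Add(-5, 2, -2)), 3) = Pow(Add(0, -5), 3) = Pow(-5, 3) = -125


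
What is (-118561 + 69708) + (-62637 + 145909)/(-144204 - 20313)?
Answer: -8037232273/164517 ≈ -48854.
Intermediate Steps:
(-118561 + 69708) + (-62637 + 145909)/(-144204 - 20313) = -48853 + 83272/(-164517) = -48853 + 83272*(-1/164517) = -48853 - 83272/164517 = -8037232273/164517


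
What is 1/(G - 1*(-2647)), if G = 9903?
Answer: 1/12550 ≈ 7.9681e-5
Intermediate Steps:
1/(G - 1*(-2647)) = 1/(9903 - 1*(-2647)) = 1/(9903 + 2647) = 1/12550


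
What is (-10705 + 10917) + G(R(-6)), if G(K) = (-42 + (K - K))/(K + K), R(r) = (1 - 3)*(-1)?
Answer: 403/2 ≈ 201.50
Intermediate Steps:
R(r) = 2 (R(r) = -2*(-1) = 2)
G(K) = -21/K (G(K) = (-42 + 0)/((2*K)) = -21/K)
(-10705 + 10917) + G(R(-6)) = (-10705 + 10917) - 21/2 = 212 - 21*½ = 212 - 21/2 = 403/2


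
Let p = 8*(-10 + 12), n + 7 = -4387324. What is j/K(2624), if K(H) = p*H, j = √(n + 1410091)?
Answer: 49*I*√310/20992 ≈ 0.041098*I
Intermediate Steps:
n = -4387331 (n = -7 - 4387324 = -4387331)
p = 16 (p = 8*2 = 16)
j = 98*I*√310 (j = √(-4387331 + 1410091) = √(-2977240) = 98*I*√310 ≈ 1725.5*I)
K(H) = 16*H
j/K(2624) = (98*I*√310)/((16*2624)) = (98*I*√310)/41984 = (98*I*√310)*(1/41984) = 49*I*√310/20992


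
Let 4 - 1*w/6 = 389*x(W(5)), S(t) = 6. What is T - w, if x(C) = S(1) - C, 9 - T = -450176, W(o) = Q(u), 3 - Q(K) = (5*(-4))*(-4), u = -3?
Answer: 643883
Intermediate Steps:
Q(K) = -77 (Q(K) = 3 - 5*(-4)*(-4) = 3 - (-20)*(-4) = 3 - 1*80 = 3 - 80 = -77)
W(o) = -77
T = 450185 (T = 9 - 1*(-450176) = 9 + 450176 = 450185)
x(C) = 6 - C
w = -193698 (w = 24 - 2334*(6 - 1*(-77)) = 24 - 2334*(6 + 77) = 24 - 2334*83 = 24 - 6*32287 = 24 - 193722 = -193698)
T - w = 450185 - 1*(-193698) = 450185 + 193698 = 643883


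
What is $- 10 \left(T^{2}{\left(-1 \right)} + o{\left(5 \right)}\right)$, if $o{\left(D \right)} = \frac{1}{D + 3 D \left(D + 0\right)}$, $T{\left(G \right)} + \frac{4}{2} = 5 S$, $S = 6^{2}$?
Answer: $- \frac{2534721}{8} \approx -3.1684 \cdot 10^{5}$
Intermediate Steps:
$S = 36$
$T{\left(G \right)} = 178$ ($T{\left(G \right)} = -2 + 5 \cdot 36 = -2 + 180 = 178$)
$o{\left(D \right)} = \frac{1}{D + 3 D^{2}}$ ($o{\left(D \right)} = \frac{1}{D + 3 D D} = \frac{1}{D + 3 D^{2}}$)
$- 10 \left(T^{2}{\left(-1 \right)} + o{\left(5 \right)}\right) = - 10 \left(178^{2} + \frac{1}{5 \left(1 + 3 \cdot 5\right)}\right) = - 10 \left(31684 + \frac{1}{5 \left(1 + 15\right)}\right) = - 10 \left(31684 + \frac{1}{5 \cdot 16}\right) = - 10 \left(31684 + \frac{1}{5} \cdot \frac{1}{16}\right) = - 10 \left(31684 + \frac{1}{80}\right) = \left(-10\right) \frac{2534721}{80} = - \frac{2534721}{8}$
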